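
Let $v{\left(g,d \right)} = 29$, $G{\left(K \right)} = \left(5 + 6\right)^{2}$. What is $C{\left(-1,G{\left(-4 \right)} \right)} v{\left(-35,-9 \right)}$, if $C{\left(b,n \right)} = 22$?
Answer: $638$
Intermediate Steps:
$G{\left(K \right)} = 121$ ($G{\left(K \right)} = 11^{2} = 121$)
$C{\left(-1,G{\left(-4 \right)} \right)} v{\left(-35,-9 \right)} = 22 \cdot 29 = 638$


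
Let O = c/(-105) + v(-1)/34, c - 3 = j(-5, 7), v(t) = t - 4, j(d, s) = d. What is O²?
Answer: 208849/12744900 ≈ 0.016387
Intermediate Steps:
v(t) = -4 + t
c = -2 (c = 3 - 5 = -2)
O = -457/3570 (O = -2/(-105) + (-4 - 1)/34 = -2*(-1/105) - 5*1/34 = 2/105 - 5/34 = -457/3570 ≈ -0.12801)
O² = (-457/3570)² = 208849/12744900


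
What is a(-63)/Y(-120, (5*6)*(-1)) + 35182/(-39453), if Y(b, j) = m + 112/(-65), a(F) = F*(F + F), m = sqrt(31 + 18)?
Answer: 415193816/276171 ≈ 1503.4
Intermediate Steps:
m = 7 (m = sqrt(49) = 7)
a(F) = 2*F**2 (a(F) = F*(2*F) = 2*F**2)
Y(b, j) = 343/65 (Y(b, j) = 7 + 112/(-65) = 7 + 112*(-1/65) = 7 - 112/65 = 343/65)
a(-63)/Y(-120, (5*6)*(-1)) + 35182/(-39453) = (2*(-63)**2)/(343/65) + 35182/(-39453) = (2*3969)*(65/343) + 35182*(-1/39453) = 7938*(65/343) - 35182/39453 = 10530/7 - 35182/39453 = 415193816/276171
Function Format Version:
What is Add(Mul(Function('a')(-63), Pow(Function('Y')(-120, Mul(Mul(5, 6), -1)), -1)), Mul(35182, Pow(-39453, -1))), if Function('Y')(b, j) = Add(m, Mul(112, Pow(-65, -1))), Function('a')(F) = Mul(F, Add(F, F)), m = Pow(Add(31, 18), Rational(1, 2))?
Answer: Rational(415193816, 276171) ≈ 1503.4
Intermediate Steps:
m = 7 (m = Pow(49, Rational(1, 2)) = 7)
Function('a')(F) = Mul(2, Pow(F, 2)) (Function('a')(F) = Mul(F, Mul(2, F)) = Mul(2, Pow(F, 2)))
Function('Y')(b, j) = Rational(343, 65) (Function('Y')(b, j) = Add(7, Mul(112, Pow(-65, -1))) = Add(7, Mul(112, Rational(-1, 65))) = Add(7, Rational(-112, 65)) = Rational(343, 65))
Add(Mul(Function('a')(-63), Pow(Function('Y')(-120, Mul(Mul(5, 6), -1)), -1)), Mul(35182, Pow(-39453, -1))) = Add(Mul(Mul(2, Pow(-63, 2)), Pow(Rational(343, 65), -1)), Mul(35182, Pow(-39453, -1))) = Add(Mul(Mul(2, 3969), Rational(65, 343)), Mul(35182, Rational(-1, 39453))) = Add(Mul(7938, Rational(65, 343)), Rational(-35182, 39453)) = Add(Rational(10530, 7), Rational(-35182, 39453)) = Rational(415193816, 276171)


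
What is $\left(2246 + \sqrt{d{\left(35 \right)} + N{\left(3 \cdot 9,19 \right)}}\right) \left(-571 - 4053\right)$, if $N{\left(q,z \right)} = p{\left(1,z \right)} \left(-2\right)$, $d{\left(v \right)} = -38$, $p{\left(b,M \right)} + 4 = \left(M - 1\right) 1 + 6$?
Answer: $-10385504 - 4624 i \sqrt{78} \approx -1.0386 \cdot 10^{7} - 40838.0 i$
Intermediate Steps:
$p{\left(b,M \right)} = 1 + M$ ($p{\left(b,M \right)} = -4 + \left(\left(M - 1\right) 1 + 6\right) = -4 + \left(\left(-1 + M\right) 1 + 6\right) = -4 + \left(\left(-1 + M\right) + 6\right) = -4 + \left(5 + M\right) = 1 + M$)
$N{\left(q,z \right)} = -2 - 2 z$ ($N{\left(q,z \right)} = \left(1 + z\right) \left(-2\right) = -2 - 2 z$)
$\left(2246 + \sqrt{d{\left(35 \right)} + N{\left(3 \cdot 9,19 \right)}}\right) \left(-571 - 4053\right) = \left(2246 + \sqrt{-38 - 40}\right) \left(-571 - 4053\right) = \left(2246 + \sqrt{-38 - 40}\right) \left(-4624\right) = \left(2246 + \sqrt{-78}\right) \left(-4624\right) = \left(2246 + i \sqrt{78}\right) \left(-4624\right) = -10385504 - 4624 i \sqrt{78}$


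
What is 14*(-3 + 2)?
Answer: -14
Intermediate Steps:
14*(-3 + 2) = 14*(-1) = -14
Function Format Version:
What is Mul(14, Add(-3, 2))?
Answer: -14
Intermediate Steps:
Mul(14, Add(-3, 2)) = Mul(14, -1) = -14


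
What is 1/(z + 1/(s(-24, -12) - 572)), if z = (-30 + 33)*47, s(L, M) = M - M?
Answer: 572/80651 ≈ 0.0070923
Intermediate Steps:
s(L, M) = 0
z = 141 (z = 3*47 = 141)
1/(z + 1/(s(-24, -12) - 572)) = 1/(141 + 1/(0 - 572)) = 1/(141 + 1/(-572)) = 1/(141 - 1/572) = 1/(80651/572) = 572/80651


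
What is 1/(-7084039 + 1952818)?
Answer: -1/5131221 ≈ -1.9489e-7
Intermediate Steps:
1/(-7084039 + 1952818) = 1/(-5131221) = -1/5131221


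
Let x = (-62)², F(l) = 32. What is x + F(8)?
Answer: 3876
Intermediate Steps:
x = 3844
x + F(8) = 3844 + 32 = 3876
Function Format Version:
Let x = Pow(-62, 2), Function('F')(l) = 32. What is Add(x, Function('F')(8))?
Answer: 3876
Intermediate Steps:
x = 3844
Add(x, Function('F')(8)) = Add(3844, 32) = 3876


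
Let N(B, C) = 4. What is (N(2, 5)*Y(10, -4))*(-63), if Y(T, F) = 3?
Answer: -756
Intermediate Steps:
(N(2, 5)*Y(10, -4))*(-63) = (4*3)*(-63) = 12*(-63) = -756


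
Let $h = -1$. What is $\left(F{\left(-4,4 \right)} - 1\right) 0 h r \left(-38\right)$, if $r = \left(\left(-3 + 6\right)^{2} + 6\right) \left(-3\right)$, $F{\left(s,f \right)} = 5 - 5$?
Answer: $0$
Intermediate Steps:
$F{\left(s,f \right)} = 0$ ($F{\left(s,f \right)} = 5 - 5 = 0$)
$r = -45$ ($r = \left(3^{2} + 6\right) \left(-3\right) = \left(9 + 6\right) \left(-3\right) = 15 \left(-3\right) = -45$)
$\left(F{\left(-4,4 \right)} - 1\right) 0 h r \left(-38\right) = \left(0 - 1\right) 0 \left(-1\right) \left(-45\right) \left(-38\right) = \left(-1\right) 0 \left(-45\right) \left(-38\right) = 0 \left(-45\right) \left(-38\right) = 0 \left(-38\right) = 0$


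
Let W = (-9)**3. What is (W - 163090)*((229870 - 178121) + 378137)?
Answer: -70423494634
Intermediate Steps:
W = -729
(W - 163090)*((229870 - 178121) + 378137) = (-729 - 163090)*((229870 - 178121) + 378137) = -163819*(51749 + 378137) = -163819*429886 = -70423494634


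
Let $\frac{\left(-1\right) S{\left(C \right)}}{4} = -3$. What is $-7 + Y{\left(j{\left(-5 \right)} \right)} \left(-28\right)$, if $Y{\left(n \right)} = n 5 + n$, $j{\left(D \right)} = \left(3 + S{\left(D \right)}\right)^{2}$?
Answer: $-37807$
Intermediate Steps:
$S{\left(C \right)} = 12$ ($S{\left(C \right)} = \left(-4\right) \left(-3\right) = 12$)
$j{\left(D \right)} = 225$ ($j{\left(D \right)} = \left(3 + 12\right)^{2} = 15^{2} = 225$)
$Y{\left(n \right)} = 6 n$ ($Y{\left(n \right)} = 5 n + n = 6 n$)
$-7 + Y{\left(j{\left(-5 \right)} \right)} \left(-28\right) = -7 + 6 \cdot 225 \left(-28\right) = -7 + 1350 \left(-28\right) = -7 - 37800 = -37807$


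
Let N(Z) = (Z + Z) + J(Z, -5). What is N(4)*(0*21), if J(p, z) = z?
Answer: 0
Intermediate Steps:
N(Z) = -5 + 2*Z (N(Z) = (Z + Z) - 5 = 2*Z - 5 = -5 + 2*Z)
N(4)*(0*21) = (-5 + 2*4)*(0*21) = (-5 + 8)*0 = 3*0 = 0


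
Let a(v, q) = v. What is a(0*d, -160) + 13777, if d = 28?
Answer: 13777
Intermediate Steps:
a(0*d, -160) + 13777 = 0*28 + 13777 = 0 + 13777 = 13777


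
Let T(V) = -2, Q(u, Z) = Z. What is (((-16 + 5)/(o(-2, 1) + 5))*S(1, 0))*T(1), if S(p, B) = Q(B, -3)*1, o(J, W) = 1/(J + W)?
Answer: -33/2 ≈ -16.500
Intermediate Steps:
S(p, B) = -3 (S(p, B) = -3*1 = -3)
(((-16 + 5)/(o(-2, 1) + 5))*S(1, 0))*T(1) = (((-16 + 5)/(1/(-2 + 1) + 5))*(-3))*(-2) = (-11/(1/(-1) + 5)*(-3))*(-2) = (-11/(-1 + 5)*(-3))*(-2) = (-11/4*(-3))*(-2) = (-11*¼*(-3))*(-2) = -11/4*(-3)*(-2) = (33/4)*(-2) = -33/2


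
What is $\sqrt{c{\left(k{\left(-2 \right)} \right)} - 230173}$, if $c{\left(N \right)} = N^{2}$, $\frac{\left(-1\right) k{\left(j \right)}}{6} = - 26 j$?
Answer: $i \sqrt{132829} \approx 364.46 i$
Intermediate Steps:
$k{\left(j \right)} = 156 j$ ($k{\left(j \right)} = - 6 \left(- 26 j\right) = 156 j$)
$\sqrt{c{\left(k{\left(-2 \right)} \right)} - 230173} = \sqrt{\left(156 \left(-2\right)\right)^{2} - 230173} = \sqrt{\left(-312\right)^{2} - 230173} = \sqrt{97344 - 230173} = \sqrt{-132829} = i \sqrt{132829}$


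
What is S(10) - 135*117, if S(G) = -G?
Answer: -15805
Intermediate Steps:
S(10) - 135*117 = -1*10 - 135*117 = -10 - 15795 = -15805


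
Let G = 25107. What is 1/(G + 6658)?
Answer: 1/31765 ≈ 3.1481e-5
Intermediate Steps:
1/(G + 6658) = 1/(25107 + 6658) = 1/31765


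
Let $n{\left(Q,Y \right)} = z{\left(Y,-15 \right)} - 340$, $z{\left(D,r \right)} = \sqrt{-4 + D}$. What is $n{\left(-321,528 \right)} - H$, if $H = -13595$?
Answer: $13255 + 2 \sqrt{131} \approx 13278.0$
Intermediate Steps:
$n{\left(Q,Y \right)} = -340 + \sqrt{-4 + Y}$ ($n{\left(Q,Y \right)} = \sqrt{-4 + Y} - 340 = -340 + \sqrt{-4 + Y}$)
$n{\left(-321,528 \right)} - H = \left(-340 + \sqrt{-4 + 528}\right) - -13595 = \left(-340 + \sqrt{524}\right) + 13595 = \left(-340 + 2 \sqrt{131}\right) + 13595 = 13255 + 2 \sqrt{131}$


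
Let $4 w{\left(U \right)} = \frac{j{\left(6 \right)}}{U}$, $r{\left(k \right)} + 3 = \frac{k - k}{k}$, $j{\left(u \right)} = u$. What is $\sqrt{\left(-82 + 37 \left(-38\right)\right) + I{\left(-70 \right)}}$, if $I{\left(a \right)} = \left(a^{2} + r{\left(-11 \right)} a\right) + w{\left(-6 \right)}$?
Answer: $\frac{\sqrt{14487}}{2} \approx 60.181$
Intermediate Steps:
$r{\left(k \right)} = -3$ ($r{\left(k \right)} = -3 + \frac{k - k}{k} = -3 + \frac{0}{k} = -3 + 0 = -3$)
$w{\left(U \right)} = \frac{3}{2 U}$ ($w{\left(U \right)} = \frac{6 \frac{1}{U}}{4} = \frac{3}{2 U}$)
$I{\left(a \right)} = - \frac{1}{4} + a^{2} - 3 a$ ($I{\left(a \right)} = \left(a^{2} - 3 a\right) + \frac{3}{2 \left(-6\right)} = \left(a^{2} - 3 a\right) + \frac{3}{2} \left(- \frac{1}{6}\right) = \left(a^{2} - 3 a\right) - \frac{1}{4} = - \frac{1}{4} + a^{2} - 3 a$)
$\sqrt{\left(-82 + 37 \left(-38\right)\right) + I{\left(-70 \right)}} = \sqrt{\left(-82 + 37 \left(-38\right)\right) - \left(- \frac{839}{4} - 4900\right)} = \sqrt{\left(-82 - 1406\right) + \left(- \frac{1}{4} + 4900 + 210\right)} = \sqrt{-1488 + \frac{20439}{4}} = \sqrt{\frac{14487}{4}} = \frac{\sqrt{14487}}{2}$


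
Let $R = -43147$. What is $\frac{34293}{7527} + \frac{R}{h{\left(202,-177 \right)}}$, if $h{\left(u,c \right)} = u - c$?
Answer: $- \frac{103923474}{950911} \approx -109.29$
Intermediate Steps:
$\frac{34293}{7527} + \frac{R}{h{\left(202,-177 \right)}} = \frac{34293}{7527} - \frac{43147}{202 - -177} = 34293 \cdot \frac{1}{7527} - \frac{43147}{202 + 177} = \frac{11431}{2509} - \frac{43147}{379} = - \frac{103923474}{950911}$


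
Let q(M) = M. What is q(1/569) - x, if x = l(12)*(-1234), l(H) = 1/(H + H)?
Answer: 351085/6828 ≈ 51.418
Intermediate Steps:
l(H) = 1/(2*H)
x = -617/12 (x = ((1/2)/12)*(-1234) = ((1/2)*(1/12))*(-1234) = (1/24)*(-1234) = -617/12 ≈ -51.417)
q(1/569) - x = 1/569 - 1*(-617/12) = 1/569 + 617/12 = 351085/6828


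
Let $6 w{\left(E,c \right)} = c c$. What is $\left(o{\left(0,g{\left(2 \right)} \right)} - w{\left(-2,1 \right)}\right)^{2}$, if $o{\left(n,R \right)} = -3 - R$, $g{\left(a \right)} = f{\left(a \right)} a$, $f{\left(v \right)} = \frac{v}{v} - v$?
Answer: $\frac{49}{36} \approx 1.3611$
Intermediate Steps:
$w{\left(E,c \right)} = \frac{c^{2}}{6}$ ($w{\left(E,c \right)} = \frac{c c}{6} = \frac{c^{2}}{6}$)
$f{\left(v \right)} = 1 - v$
$g{\left(a \right)} = a \left(1 - a\right)$ ($g{\left(a \right)} = \left(1 - a\right) a = a \left(1 - a\right)$)
$\left(o{\left(0,g{\left(2 \right)} \right)} - w{\left(-2,1 \right)}\right)^{2} = \left(\left(-3 - 2 \left(1 - 2\right)\right) - \frac{1^{2}}{6}\right)^{2} = \left(\left(-3 - 2 \left(1 - 2\right)\right) - \frac{1}{6} \cdot 1\right)^{2} = \left(\left(-3 - 2 \left(-1\right)\right) - \frac{1}{6}\right)^{2} = \left(\left(-3 - -2\right) - \frac{1}{6}\right)^{2} = \left(\left(-3 + 2\right) - \frac{1}{6}\right)^{2} = \left(-1 - \frac{1}{6}\right)^{2} = \left(- \frac{7}{6}\right)^{2} = \frac{49}{36}$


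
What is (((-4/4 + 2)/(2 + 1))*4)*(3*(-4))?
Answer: -16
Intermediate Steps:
(((-4/4 + 2)/(2 + 1))*4)*(3*(-4)) = (((-4*¼ + 2)/3)*4)*(-12) = (((-1 + 2)*(⅓))*4)*(-12) = ((1*(⅓))*4)*(-12) = ((⅓)*4)*(-12) = (4/3)*(-12) = -16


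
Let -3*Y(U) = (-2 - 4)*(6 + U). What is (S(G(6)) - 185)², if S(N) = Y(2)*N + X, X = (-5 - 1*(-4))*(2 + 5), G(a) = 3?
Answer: 20736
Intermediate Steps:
Y(U) = 12 + 2*U (Y(U) = -(-2 - 4)*(6 + U)/3 = -(-2)*(6 + U) = -(-36 - 6*U)/3 = 12 + 2*U)
X = -7 (X = (-5 + 4)*7 = -1*7 = -7)
S(N) = -7 + 16*N (S(N) = (12 + 2*2)*N - 7 = (12 + 4)*N - 7 = 16*N - 7 = -7 + 16*N)
(S(G(6)) - 185)² = ((-7 + 16*3) - 185)² = ((-7 + 48) - 185)² = (41 - 185)² = (-144)² = 20736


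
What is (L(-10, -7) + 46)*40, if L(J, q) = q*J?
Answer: 4640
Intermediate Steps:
L(J, q) = J*q
(L(-10, -7) + 46)*40 = (-10*(-7) + 46)*40 = (70 + 46)*40 = 116*40 = 4640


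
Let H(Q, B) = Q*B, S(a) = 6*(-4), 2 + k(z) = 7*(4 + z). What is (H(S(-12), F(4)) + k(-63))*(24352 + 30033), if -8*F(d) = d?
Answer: -21917155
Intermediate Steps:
F(d) = -d/8
k(z) = 26 + 7*z (k(z) = -2 + 7*(4 + z) = -2 + (28 + 7*z) = 26 + 7*z)
S(a) = -24
H(Q, B) = B*Q
(H(S(-12), F(4)) + k(-63))*(24352 + 30033) = (-⅛*4*(-24) + (26 + 7*(-63)))*(24352 + 30033) = (-½*(-24) + (26 - 441))*54385 = (12 - 415)*54385 = -403*54385 = -21917155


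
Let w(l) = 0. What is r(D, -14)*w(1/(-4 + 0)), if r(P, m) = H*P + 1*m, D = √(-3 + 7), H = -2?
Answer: 0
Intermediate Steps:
D = 2 (D = √4 = 2)
r(P, m) = m - 2*P (r(P, m) = -2*P + 1*m = -2*P + m = m - 2*P)
r(D, -14)*w(1/(-4 + 0)) = (-14 - 2*2)*0 = (-14 - 4)*0 = -18*0 = 0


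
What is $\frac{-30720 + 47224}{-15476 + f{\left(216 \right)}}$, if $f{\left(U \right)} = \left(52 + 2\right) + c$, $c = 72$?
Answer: $- \frac{8252}{7675} \approx -1.0752$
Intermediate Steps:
$f{\left(U \right)} = 126$ ($f{\left(U \right)} = \left(52 + 2\right) + 72 = 54 + 72 = 126$)
$\frac{-30720 + 47224}{-15476 + f{\left(216 \right)}} = \frac{-30720 + 47224}{-15476 + 126} = \frac{16504}{-15350} = 16504 \left(- \frac{1}{15350}\right) = - \frac{8252}{7675}$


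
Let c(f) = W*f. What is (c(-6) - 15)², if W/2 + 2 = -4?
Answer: 3249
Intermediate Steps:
W = -12 (W = -4 + 2*(-4) = -4 - 8 = -12)
c(f) = -12*f
(c(-6) - 15)² = (-12*(-6) - 15)² = (72 - 15)² = 57² = 3249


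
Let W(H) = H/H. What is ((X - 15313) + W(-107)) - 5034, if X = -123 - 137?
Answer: -20606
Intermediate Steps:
X = -260
W(H) = 1
((X - 15313) + W(-107)) - 5034 = ((-260 - 15313) + 1) - 5034 = (-15573 + 1) - 5034 = -15572 - 5034 = -20606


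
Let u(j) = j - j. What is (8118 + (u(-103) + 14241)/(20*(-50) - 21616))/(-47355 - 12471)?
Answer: -61194149/451008272 ≈ -0.13568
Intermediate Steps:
u(j) = 0
(8118 + (u(-103) + 14241)/(20*(-50) - 21616))/(-47355 - 12471) = (8118 + (0 + 14241)/(20*(-50) - 21616))/(-47355 - 12471) = (8118 + 14241/(-1000 - 21616))/(-59826) = (8118 + 14241/(-22616))*(-1/59826) = (8118 + 14241*(-1/22616))*(-1/59826) = (8118 - 14241/22616)*(-1/59826) = (183582447/22616)*(-1/59826) = -61194149/451008272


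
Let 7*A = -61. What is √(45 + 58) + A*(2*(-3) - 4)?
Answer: 610/7 + √103 ≈ 97.292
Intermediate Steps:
A = -61/7 (A = (⅐)*(-61) = -61/7 ≈ -8.7143)
√(45 + 58) + A*(2*(-3) - 4) = √(45 + 58) - 61*(2*(-3) - 4)/7 = √103 - 61*(-6 - 4)/7 = √103 - 61/7*(-10) = √103 + 610/7 = 610/7 + √103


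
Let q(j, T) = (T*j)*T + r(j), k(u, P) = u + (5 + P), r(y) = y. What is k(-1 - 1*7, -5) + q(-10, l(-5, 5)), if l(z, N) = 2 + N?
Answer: -508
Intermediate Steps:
k(u, P) = 5 + P + u
q(j, T) = j + j*T² (q(j, T) = (T*j)*T + j = j*T² + j = j + j*T²)
k(-1 - 1*7, -5) + q(-10, l(-5, 5)) = (5 - 5 + (-1 - 1*7)) - 10*(1 + (2 + 5)²) = (5 - 5 + (-1 - 7)) - 10*(1 + 7²) = (5 - 5 - 8) - 10*(1 + 49) = -8 - 10*50 = -8 - 500 = -508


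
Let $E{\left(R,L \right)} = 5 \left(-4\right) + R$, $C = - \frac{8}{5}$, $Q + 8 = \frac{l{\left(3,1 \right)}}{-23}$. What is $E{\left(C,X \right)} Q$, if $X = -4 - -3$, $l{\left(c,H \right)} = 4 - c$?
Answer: $\frac{3996}{23} \approx 173.74$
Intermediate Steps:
$Q = - \frac{185}{23}$ ($Q = -8 + \frac{4 - 3}{-23} = -8 + \left(4 - 3\right) \left(- \frac{1}{23}\right) = -8 + 1 \left(- \frac{1}{23}\right) = -8 - \frac{1}{23} = - \frac{185}{23} \approx -8.0435$)
$C = - \frac{8}{5}$ ($C = \left(-8\right) \frac{1}{5} = - \frac{8}{5} \approx -1.6$)
$X = -1$ ($X = -4 + 3 = -1$)
$E{\left(R,L \right)} = -20 + R$
$E{\left(C,X \right)} Q = \left(-20 - \frac{8}{5}\right) \left(- \frac{185}{23}\right) = \left(- \frac{108}{5}\right) \left(- \frac{185}{23}\right) = \frac{3996}{23}$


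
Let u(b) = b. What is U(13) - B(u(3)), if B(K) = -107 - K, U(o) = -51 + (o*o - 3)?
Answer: 225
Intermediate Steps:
U(o) = -54 + o² (U(o) = -51 + (o² - 3) = -51 + (-3 + o²) = -54 + o²)
U(13) - B(u(3)) = (-54 + 13²) - (-107 - 1*3) = (-54 + 169) - (-107 - 3) = 115 - 1*(-110) = 115 + 110 = 225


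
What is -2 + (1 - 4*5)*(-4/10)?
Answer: 28/5 ≈ 5.6000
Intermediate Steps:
-2 + (1 - 4*5)*(-4/10) = -2 + (1 - 20)*(-4*1/10) = -2 - 19*(-2/5) = -2 + 38/5 = 28/5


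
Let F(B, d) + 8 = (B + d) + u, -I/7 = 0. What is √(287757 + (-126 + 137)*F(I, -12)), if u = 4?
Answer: 7*√5869 ≈ 536.27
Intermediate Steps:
I = 0 (I = -7*0 = 0)
F(B, d) = -4 + B + d (F(B, d) = -8 + ((B + d) + 4) = -8 + (4 + B + d) = -4 + B + d)
√(287757 + (-126 + 137)*F(I, -12)) = √(287757 + (-126 + 137)*(-4 + 0 - 12)) = √(287757 + 11*(-16)) = √(287757 - 176) = √287581 = 7*√5869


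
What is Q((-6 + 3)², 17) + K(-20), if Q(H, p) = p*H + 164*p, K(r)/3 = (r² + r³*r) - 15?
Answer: 484096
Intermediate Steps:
K(r) = -45 + 3*r² + 3*r⁴ (K(r) = 3*((r² + r³*r) - 15) = 3*((r² + r⁴) - 15) = 3*(-15 + r² + r⁴) = -45 + 3*r² + 3*r⁴)
Q(H, p) = 164*p + H*p (Q(H, p) = H*p + 164*p = 164*p + H*p)
Q((-6 + 3)², 17) + K(-20) = 17*(164 + (-6 + 3)²) + (-45 + 3*(-20)² + 3*(-20)⁴) = 17*(164 + (-3)²) + (-45 + 3*400 + 3*160000) = 17*(164 + 9) + (-45 + 1200 + 480000) = 17*173 + 481155 = 2941 + 481155 = 484096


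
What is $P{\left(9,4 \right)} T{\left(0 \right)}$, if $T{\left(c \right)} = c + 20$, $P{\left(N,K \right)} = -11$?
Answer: $-220$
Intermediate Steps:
$T{\left(c \right)} = 20 + c$
$P{\left(9,4 \right)} T{\left(0 \right)} = - 11 \left(20 + 0\right) = \left(-11\right) 20 = -220$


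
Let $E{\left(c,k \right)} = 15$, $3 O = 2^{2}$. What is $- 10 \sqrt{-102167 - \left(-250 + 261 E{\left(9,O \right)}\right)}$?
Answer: $- 20 i \sqrt{26458} \approx - 3253.2 i$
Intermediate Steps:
$O = \frac{4}{3}$ ($O = \frac{2^{2}}{3} = \frac{1}{3} \cdot 4 = \frac{4}{3} \approx 1.3333$)
$- 10 \sqrt{-102167 - \left(-250 + 261 E{\left(9,O \right)}\right)} = - 10 \sqrt{-102167 + \left(\left(-261\right) 15 + 250\right)} = - 10 \sqrt{-102167 + \left(-3915 + 250\right)} = - 10 \sqrt{-102167 - 3665} = - 10 \sqrt{-105832} = - 10 \cdot 2 i \sqrt{26458} = - 20 i \sqrt{26458}$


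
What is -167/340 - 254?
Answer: -86527/340 ≈ -254.49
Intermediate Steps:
-167/340 - 254 = -86527/340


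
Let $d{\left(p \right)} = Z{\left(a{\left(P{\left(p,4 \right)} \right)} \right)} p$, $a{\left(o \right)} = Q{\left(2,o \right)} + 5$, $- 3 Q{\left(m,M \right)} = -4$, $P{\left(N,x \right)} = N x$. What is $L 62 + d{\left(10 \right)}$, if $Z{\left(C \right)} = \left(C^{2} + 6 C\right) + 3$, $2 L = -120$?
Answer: $- \frac{26180}{9} \approx -2908.9$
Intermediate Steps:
$L = -60$ ($L = \frac{1}{2} \left(-120\right) = -60$)
$Q{\left(m,M \right)} = \frac{4}{3}$ ($Q{\left(m,M \right)} = \left(- \frac{1}{3}\right) \left(-4\right) = \frac{4}{3}$)
$a{\left(o \right)} = \frac{19}{3}$ ($a{\left(o \right)} = \frac{4}{3} + 5 = \frac{19}{3}$)
$Z{\left(C \right)} = 3 + C^{2} + 6 C$
$d{\left(p \right)} = \frac{730 p}{9}$ ($d{\left(p \right)} = \left(3 + \left(\frac{19}{3}\right)^{2} + 6 \cdot \frac{19}{3}\right) p = \left(3 + \frac{361}{9} + 38\right) p = \frac{730 p}{9}$)
$L 62 + d{\left(10 \right)} = \left(-60\right) 62 + \frac{730}{9} \cdot 10 = -3720 + \frac{7300}{9} = - \frac{26180}{9}$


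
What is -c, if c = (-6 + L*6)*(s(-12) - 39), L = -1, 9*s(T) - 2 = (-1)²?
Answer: -464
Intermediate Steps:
s(T) = ⅓ (s(T) = 2/9 + (⅑)*(-1)² = 2/9 + (⅑)*1 = 2/9 + ⅑ = ⅓)
c = 464 (c = (-6 - 1*6)*(⅓ - 39) = (-6 - 6)*(-116/3) = -12*(-116/3) = 464)
-c = -1*464 = -464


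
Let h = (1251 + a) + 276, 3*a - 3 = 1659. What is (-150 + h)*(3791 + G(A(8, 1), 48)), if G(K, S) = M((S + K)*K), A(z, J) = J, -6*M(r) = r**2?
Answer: 39286195/6 ≈ 6.5477e+6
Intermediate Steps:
a = 554 (a = 1 + (1/3)*1659 = 1 + 553 = 554)
M(r) = -r**2/6
G(K, S) = -K**2*(K + S)**2/6 (G(K, S) = -K**2*(S + K)**2/6 = -K**2*(K + S)**2/6)
h = 2081 (h = (1251 + 554) + 276 = 1805 + 276 = 2081)
(-150 + h)*(3791 + G(A(8, 1), 48)) = (-150 + 2081)*(3791 - 1/6*1**2*(1 + 48)**2) = 1931*(3791 - 1/6*1*49**2) = 1931*(3791 - 1/6*1*2401) = 1931*(3791 - 2401/6) = 1931*(20345/6) = 39286195/6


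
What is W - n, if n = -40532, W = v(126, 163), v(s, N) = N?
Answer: 40695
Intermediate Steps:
W = 163
W - n = 163 - 1*(-40532) = 163 + 40532 = 40695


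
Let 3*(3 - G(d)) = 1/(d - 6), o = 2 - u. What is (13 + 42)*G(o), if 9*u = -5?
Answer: 5280/31 ≈ 170.32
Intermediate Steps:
u = -5/9 (u = (⅑)*(-5) = -5/9 ≈ -0.55556)
o = 23/9 (o = 2 - 1*(-5/9) = 2 + 5/9 = 23/9 ≈ 2.5556)
G(d) = 3 - 1/(3*(-6 + d)) (G(d) = 3 - 1/(3*(d - 6)) = 3 - 1/(3*(-6 + d)))
(13 + 42)*G(o) = (13 + 42)*((-55 + 9*(23/9))/(3*(-6 + 23/9))) = 55*((-55 + 23)/(3*(-31/9))) = 55*((⅓)*(-9/31)*(-32)) = 55*(96/31) = 5280/31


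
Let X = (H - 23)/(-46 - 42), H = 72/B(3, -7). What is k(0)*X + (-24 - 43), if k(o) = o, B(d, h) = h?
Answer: -67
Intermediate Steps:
H = -72/7 (H = 72/(-7) = 72*(-⅐) = -72/7 ≈ -10.286)
X = 233/616 (X = (-72/7 - 23)/(-46 - 42) = -233/7/(-88) = -233/7*(-1/88) = 233/616 ≈ 0.37825)
k(0)*X + (-24 - 43) = 0*(233/616) + (-24 - 43) = 0 - 67 = -67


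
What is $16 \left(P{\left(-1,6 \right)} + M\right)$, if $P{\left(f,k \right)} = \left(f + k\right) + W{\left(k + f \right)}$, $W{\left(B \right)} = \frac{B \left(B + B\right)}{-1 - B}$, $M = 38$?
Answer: $\frac{1664}{3} \approx 554.67$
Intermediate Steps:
$W{\left(B \right)} = \frac{2 B^{2}}{-1 - B}$ ($W{\left(B \right)} = \frac{B 2 B}{-1 - B} = \frac{2 B^{2}}{-1 - B}$)
$P{\left(f,k \right)} = f + k - \frac{2 \left(f + k\right)^{2}}{1 + f + k}$ ($P{\left(f,k \right)} = \left(f + k\right) - \frac{2 \left(k + f\right)^{2}}{1 + \left(k + f\right)} = \left(f + k\right) - \frac{2 \left(f + k\right)^{2}}{1 + \left(f + k\right)} = \left(f + k\right) - \frac{2 \left(f + k\right)^{2}}{1 + f + k} = f + k - \frac{2 \left(f + k\right)^{2}}{1 + f + k}$)
$16 \left(P{\left(-1,6 \right)} + M\right) = 16 \left(\frac{\left(-1 + 6\right) \left(1 - -1 - 6\right)}{1 - 1 + 6} + 38\right) = 16 \left(\frac{1}{6} \cdot 5 \left(1 + 1 - 6\right) + 38\right) = 16 \left(\frac{1}{6} \cdot 5 \left(-4\right) + 38\right) = 16 \left(- \frac{10}{3} + 38\right) = 16 \cdot \frac{104}{3} = \frac{1664}{3}$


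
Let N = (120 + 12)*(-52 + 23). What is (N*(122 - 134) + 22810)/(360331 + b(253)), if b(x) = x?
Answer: 34373/180292 ≈ 0.19065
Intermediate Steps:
N = -3828 (N = 132*(-29) = -3828)
(N*(122 - 134) + 22810)/(360331 + b(253)) = (-3828*(122 - 134) + 22810)/(360331 + 253) = (-3828*(-12) + 22810)/360584 = (45936 + 22810)*(1/360584) = 68746*(1/360584) = 34373/180292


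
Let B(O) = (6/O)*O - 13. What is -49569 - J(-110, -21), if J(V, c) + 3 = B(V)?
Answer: -49559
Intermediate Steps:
B(O) = -7 (B(O) = 6 - 13 = -7)
J(V, c) = -10 (J(V, c) = -3 - 7 = -10)
-49569 - J(-110, -21) = -49569 - 1*(-10) = -49569 + 10 = -49559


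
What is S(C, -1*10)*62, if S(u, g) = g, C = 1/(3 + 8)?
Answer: -620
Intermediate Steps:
C = 1/11 ≈ 0.090909
S(C, -1*10)*62 = -1*10*62 = -10*62 = -620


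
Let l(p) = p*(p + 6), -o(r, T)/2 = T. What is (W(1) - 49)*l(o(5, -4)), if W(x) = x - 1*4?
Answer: -5824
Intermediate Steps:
o(r, T) = -2*T
W(x) = -4 + x (W(x) = x - 4 = -4 + x)
l(p) = p*(6 + p)
(W(1) - 49)*l(o(5, -4)) = ((-4 + 1) - 49)*((-2*(-4))*(6 - 2*(-4))) = (-3 - 49)*(8*(6 + 8)) = -416*14 = -52*112 = -5824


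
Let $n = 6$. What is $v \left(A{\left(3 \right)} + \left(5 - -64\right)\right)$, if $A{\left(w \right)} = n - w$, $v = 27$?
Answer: $1944$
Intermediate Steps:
$A{\left(w \right)} = 6 - w$
$v \left(A{\left(3 \right)} + \left(5 - -64\right)\right) = 27 \left(\left(6 - 3\right) + \left(5 - -64\right)\right) = 27 \left(\left(6 - 3\right) + \left(5 + 64\right)\right) = 27 \left(3 + 69\right) = 27 \cdot 72 = 1944$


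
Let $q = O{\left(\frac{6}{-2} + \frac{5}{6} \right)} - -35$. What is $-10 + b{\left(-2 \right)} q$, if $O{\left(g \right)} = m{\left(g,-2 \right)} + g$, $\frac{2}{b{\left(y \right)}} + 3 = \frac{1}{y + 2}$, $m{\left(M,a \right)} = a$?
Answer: $-10$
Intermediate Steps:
$b{\left(y \right)} = \frac{2}{-3 + \frac{1}{2 + y}}$ ($b{\left(y \right)} = \frac{2}{-3 + \frac{1}{y + 2}} = \frac{2}{-3 + \frac{1}{2 + y}}$)
$O{\left(g \right)} = -2 + g$
$q = \frac{185}{6}$ ($q = \left(-2 + \left(\frac{6}{-2} + \frac{5}{6}\right)\right) - -35 = \left(-2 + \left(6 \left(- \frac{1}{2}\right) + 5 \cdot \frac{1}{6}\right)\right) + 35 = \left(-2 + \left(-3 + \frac{5}{6}\right)\right) + 35 = \left(-2 - \frac{13}{6}\right) + 35 = - \frac{25}{6} + 35 = \frac{185}{6} \approx 30.833$)
$-10 + b{\left(-2 \right)} q = -10 + \frac{2 \left(-2 - -2\right)}{5 + 3 \left(-2\right)} \frac{185}{6} = -10 + \frac{2 \left(-2 + 2\right)}{5 - 6} \cdot \frac{185}{6} = -10 + 2 \frac{1}{-1} \cdot 0 \cdot \frac{185}{6} = -10 + 2 \left(-1\right) 0 \cdot \frac{185}{6} = -10 + 0 \cdot \frac{185}{6} = -10 + 0 = -10$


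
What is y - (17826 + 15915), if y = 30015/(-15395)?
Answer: -103894542/3079 ≈ -33743.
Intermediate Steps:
y = -6003/3079 (y = 30015*(-1/15395) = -6003/3079 ≈ -1.9497)
y - (17826 + 15915) = -6003/3079 - (17826 + 15915) = -6003/3079 - 1*33741 = -6003/3079 - 33741 = -103894542/3079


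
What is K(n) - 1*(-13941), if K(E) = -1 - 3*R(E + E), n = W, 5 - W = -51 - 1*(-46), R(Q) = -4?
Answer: 13952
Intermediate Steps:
W = 10 (W = 5 - (-51 - 1*(-46)) = 5 - (-51 + 46) = 5 - 1*(-5) = 5 + 5 = 10)
n = 10
K(E) = 11 (K(E) = -1 - 3*(-4) = -1 + 12 = 11)
K(n) - 1*(-13941) = 11 - 1*(-13941) = 11 + 13941 = 13952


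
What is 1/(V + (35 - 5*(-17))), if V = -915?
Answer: -1/795 ≈ -0.0012579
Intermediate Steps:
1/(V + (35 - 5*(-17))) = 1/(-915 + (35 - 5*(-17))) = 1/(-915 + (35 + 85)) = 1/(-915 + 120) = 1/(-795) = -1/795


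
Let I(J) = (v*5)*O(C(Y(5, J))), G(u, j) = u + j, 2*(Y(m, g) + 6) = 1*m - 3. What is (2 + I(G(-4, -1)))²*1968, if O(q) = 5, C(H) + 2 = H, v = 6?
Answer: 45468672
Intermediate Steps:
Y(m, g) = -15/2 + m/2 (Y(m, g) = -6 + (1*m - 3)/2 = -6 + (m - 3)/2 = -6 + (-3 + m)/2 = -6 + (-3/2 + m/2) = -15/2 + m/2)
C(H) = -2 + H
G(u, j) = j + u
I(J) = 150 (I(J) = (6*5)*5 = 30*5 = 150)
(2 + I(G(-4, -1)))²*1968 = (2 + 150)²*1968 = 152²*1968 = 23104*1968 = 45468672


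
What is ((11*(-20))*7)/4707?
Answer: -1540/4707 ≈ -0.32717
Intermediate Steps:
((11*(-20))*7)/4707 = -220*7*(1/4707) = -1540*1/4707 = -1540/4707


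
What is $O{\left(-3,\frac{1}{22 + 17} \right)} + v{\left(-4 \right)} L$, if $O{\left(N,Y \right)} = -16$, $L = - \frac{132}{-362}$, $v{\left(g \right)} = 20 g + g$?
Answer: $- \frac{8440}{181} \approx -46.63$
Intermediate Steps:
$v{\left(g \right)} = 21 g$
$L = \frac{66}{181}$ ($L = \left(-132\right) \left(- \frac{1}{362}\right) = \frac{66}{181} \approx 0.36464$)
$O{\left(-3,\frac{1}{22 + 17} \right)} + v{\left(-4 \right)} L = -16 + 21 \left(-4\right) \frac{66}{181} = -16 - \frac{5544}{181} = - \frac{8440}{181}$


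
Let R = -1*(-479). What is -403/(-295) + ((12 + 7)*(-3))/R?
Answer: 176222/141305 ≈ 1.2471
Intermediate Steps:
R = 479
-403/(-295) + ((12 + 7)*(-3))/R = -403/(-295) + ((12 + 7)*(-3))/479 = -403*(-1/295) + (19*(-3))*(1/479) = 403/295 - 57*1/479 = 403/295 - 57/479 = 176222/141305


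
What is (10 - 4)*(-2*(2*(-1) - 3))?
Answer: 60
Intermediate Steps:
(10 - 4)*(-2*(2*(-1) - 3)) = 6*(-2*(-2 - 3)) = 6*(-2*(-5)) = 6*10 = 60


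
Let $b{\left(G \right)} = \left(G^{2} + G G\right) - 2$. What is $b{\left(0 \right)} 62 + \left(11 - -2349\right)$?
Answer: $2236$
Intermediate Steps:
$b{\left(G \right)} = -2 + 2 G^{2}$ ($b{\left(G \right)} = \left(G^{2} + G^{2}\right) - 2 = 2 G^{2} - 2 = -2 + 2 G^{2}$)
$b{\left(0 \right)} 62 + \left(11 - -2349\right) = \left(-2 + 2 \cdot 0^{2}\right) 62 + \left(11 - -2349\right) = \left(-2 + 2 \cdot 0\right) 62 + \left(11 + 2349\right) = \left(-2 + 0\right) 62 + 2360 = \left(-2\right) 62 + 2360 = -124 + 2360 = 2236$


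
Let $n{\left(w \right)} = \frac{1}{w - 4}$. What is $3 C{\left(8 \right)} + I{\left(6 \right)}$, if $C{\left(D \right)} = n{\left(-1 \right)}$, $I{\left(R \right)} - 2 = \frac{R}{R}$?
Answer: $\frac{12}{5} \approx 2.4$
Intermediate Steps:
$n{\left(w \right)} = \frac{1}{-4 + w}$
$I{\left(R \right)} = 3$ ($I{\left(R \right)} = 2 + \frac{R}{R} = 2 + 1 = 3$)
$C{\left(D \right)} = - \frac{1}{5}$ ($C{\left(D \right)} = \frac{1}{-4 - 1} = \frac{1}{-5} = - \frac{1}{5}$)
$3 C{\left(8 \right)} + I{\left(6 \right)} = 3 \left(- \frac{1}{5}\right) + 3 = - \frac{3}{5} + 3 = \frac{12}{5}$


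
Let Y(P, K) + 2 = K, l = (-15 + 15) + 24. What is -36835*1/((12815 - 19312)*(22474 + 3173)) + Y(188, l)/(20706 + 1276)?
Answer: 2237767634/1831414491969 ≈ 0.0012219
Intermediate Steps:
l = 24 (l = 0 + 24 = 24)
Y(P, K) = -2 + K
-36835*1/((12815 - 19312)*(22474 + 3173)) + Y(188, l)/(20706 + 1276) = -36835*1/((12815 - 19312)*(22474 + 3173)) + (-2 + 24)/(20706 + 1276) = -36835/((-6497*25647)) + 22/21982 = -36835/(-166628559) + 22*(1/21982) = -36835*(-1/166628559) + 11/10991 = 36835/166628559 + 11/10991 = 2237767634/1831414491969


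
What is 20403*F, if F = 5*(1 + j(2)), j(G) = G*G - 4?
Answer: 102015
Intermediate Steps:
j(G) = -4 + G**2 (j(G) = G**2 - 4 = -4 + G**2)
F = 5 (F = 5*(1 + (-4 + 2**2)) = 5*(1 + (-4 + 4)) = 5*(1 + 0) = 5*1 = 5)
20403*F = 20403*5 = 102015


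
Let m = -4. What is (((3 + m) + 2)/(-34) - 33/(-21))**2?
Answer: 134689/56644 ≈ 2.3778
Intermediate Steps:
(((3 + m) + 2)/(-34) - 33/(-21))**2 = (((3 - 4) + 2)/(-34) - 33/(-21))**2 = ((-1 + 2)*(-1/34) - 33*(-1/21))**2 = (1*(-1/34) + 11/7)**2 = (-1/34 + 11/7)**2 = (367/238)**2 = 134689/56644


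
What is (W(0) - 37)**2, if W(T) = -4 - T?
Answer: 1681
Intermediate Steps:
(W(0) - 37)**2 = ((-4 - 1*0) - 37)**2 = ((-4 + 0) - 37)**2 = (-4 - 37)**2 = (-41)**2 = 1681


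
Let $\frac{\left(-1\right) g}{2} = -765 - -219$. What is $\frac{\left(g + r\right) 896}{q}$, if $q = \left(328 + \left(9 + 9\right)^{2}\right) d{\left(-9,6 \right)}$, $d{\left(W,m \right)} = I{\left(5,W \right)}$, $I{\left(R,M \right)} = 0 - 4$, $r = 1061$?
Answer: $- \frac{120568}{163} \approx -739.68$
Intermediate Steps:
$I{\left(R,M \right)} = -4$
$g = 1092$ ($g = - 2 \left(-765 - -219\right) = - 2 \left(-765 + 219\right) = \left(-2\right) \left(-546\right) = 1092$)
$d{\left(W,m \right)} = -4$
$q = -2608$ ($q = \left(328 + \left(9 + 9\right)^{2}\right) \left(-4\right) = \left(328 + 18^{2}\right) \left(-4\right) = \left(328 + 324\right) \left(-4\right) = 652 \left(-4\right) = -2608$)
$\frac{\left(g + r\right) 896}{q} = \frac{\left(1092 + 1061\right) 896}{-2608} = 2153 \cdot 896 \left(- \frac{1}{2608}\right) = 1929088 \left(- \frac{1}{2608}\right) = - \frac{120568}{163}$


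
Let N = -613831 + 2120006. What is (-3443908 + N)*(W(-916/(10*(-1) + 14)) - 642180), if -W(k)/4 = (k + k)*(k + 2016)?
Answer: -5099345913732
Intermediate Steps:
N = 1506175
W(k) = -8*k*(2016 + k) (W(k) = -4*(k + k)*(k + 2016) = -4*2*k*(2016 + k) = -8*k*(2016 + k))
(-3443908 + N)*(W(-916/(10*(-1) + 14)) - 642180) = (-3443908 + 1506175)*(-8*(-916/(10*(-1) + 14))*(2016 - 916/(10*(-1) + 14)) - 642180) = -1937733*(-8*(-916/(-10 + 14))*(2016 - 916/(-10 + 14)) - 642180) = -1937733*(-8*(-916/4)*(2016 - 916/4) - 642180) = -1937733*(-8*(-916*1/4)*(2016 - 916*1/4) - 642180) = -1937733*(-8*(-229)*(2016 - 229) - 642180) = -1937733*(-8*(-229)*1787 - 642180) = -1937733*(3273784 - 642180) = -1937733*2631604 = -5099345913732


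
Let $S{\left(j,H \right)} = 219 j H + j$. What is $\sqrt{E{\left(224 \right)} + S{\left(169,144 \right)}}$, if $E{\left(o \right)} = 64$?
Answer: $\sqrt{5329817} \approx 2308.6$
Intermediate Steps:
$S{\left(j,H \right)} = j + 219 H j$ ($S{\left(j,H \right)} = 219 H j + j = j + 219 H j$)
$\sqrt{E{\left(224 \right)} + S{\left(169,144 \right)}} = \sqrt{64 + 169 \left(1 + 219 \cdot 144\right)} = \sqrt{64 + 169 \left(1 + 31536\right)} = \sqrt{64 + 169 \cdot 31537} = \sqrt{64 + 5329753} = \sqrt{5329817}$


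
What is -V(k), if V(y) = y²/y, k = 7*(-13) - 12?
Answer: 103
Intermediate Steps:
k = -103 (k = -91 - 12 = -103)
V(y) = y
-V(k) = -1*(-103) = 103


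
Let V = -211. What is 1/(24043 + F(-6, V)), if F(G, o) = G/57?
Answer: 19/456815 ≈ 4.1592e-5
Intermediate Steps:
F(G, o) = G/57 (F(G, o) = G*(1/57) = G/57)
1/(24043 + F(-6, V)) = 1/(24043 + (1/57)*(-6)) = 1/(24043 - 2/19) = 1/(456815/19) = 19/456815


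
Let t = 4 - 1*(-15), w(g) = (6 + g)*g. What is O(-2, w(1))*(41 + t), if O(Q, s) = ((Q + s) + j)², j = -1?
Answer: 960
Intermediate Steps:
w(g) = g*(6 + g)
t = 19 (t = 4 + 15 = 19)
O(Q, s) = (-1 + Q + s)² (O(Q, s) = ((Q + s) - 1)² = (-1 + Q + s)²)
O(-2, w(1))*(41 + t) = (-1 - 2 + 1*(6 + 1))²*(41 + 19) = (-1 - 2 + 1*7)²*60 = (-1 - 2 + 7)²*60 = 4²*60 = 16*60 = 960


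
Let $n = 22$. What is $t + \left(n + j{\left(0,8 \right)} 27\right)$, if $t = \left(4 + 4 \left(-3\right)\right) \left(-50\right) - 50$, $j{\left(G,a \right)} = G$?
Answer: $372$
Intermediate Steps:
$t = 350$ ($t = \left(4 - 12\right) \left(-50\right) - 50 = \left(-8\right) \left(-50\right) - 50 = 400 - 50 = 350$)
$t + \left(n + j{\left(0,8 \right)} 27\right) = 350 + \left(22 + 0 \cdot 27\right) = 350 + \left(22 + 0\right) = 350 + 22 = 372$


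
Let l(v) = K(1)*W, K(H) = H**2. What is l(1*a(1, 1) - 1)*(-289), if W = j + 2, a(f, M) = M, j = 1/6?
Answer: -3757/6 ≈ -626.17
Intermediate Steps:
j = 1/6 ≈ 0.16667
W = 13/6 (W = 1/6 + 2 = 13/6 ≈ 2.1667)
l(v) = 13/6 (l(v) = 1**2*(13/6) = 1*(13/6) = 13/6)
l(1*a(1, 1) - 1)*(-289) = (13/6)*(-289) = -3757/6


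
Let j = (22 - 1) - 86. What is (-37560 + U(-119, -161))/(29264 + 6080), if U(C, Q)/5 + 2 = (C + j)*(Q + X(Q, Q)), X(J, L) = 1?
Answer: 54815/17672 ≈ 3.1018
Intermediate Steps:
j = -65 (j = 21 - 86 = -65)
U(C, Q) = -10 + 5*(1 + Q)*(-65 + C) (U(C, Q) = -10 + 5*((C - 65)*(Q + 1)) = -10 + 5*((-65 + C)*(1 + Q)) = -10 + 5*((1 + Q)*(-65 + C)) = -10 + 5*(1 + Q)*(-65 + C))
(-37560 + U(-119, -161))/(29264 + 6080) = (-37560 + (-335 - 325*(-161) + 5*(-119) + 5*(-119)*(-161)))/(29264 + 6080) = (-37560 + (-335 + 52325 - 595 + 95795))/35344 = (-37560 + 147190)*(1/35344) = 109630*(1/35344) = 54815/17672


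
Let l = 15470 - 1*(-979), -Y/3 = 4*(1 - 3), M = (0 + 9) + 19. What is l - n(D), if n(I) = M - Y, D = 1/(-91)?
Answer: 16445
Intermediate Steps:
M = 28 (M = 9 + 19 = 28)
Y = 24 (Y = -12*(1 - 3) = -12*(-2) = -3*(-8) = 24)
D = -1/91 ≈ -0.010989
l = 16449 (l = 15470 + 979 = 16449)
n(I) = 4 (n(I) = 28 - 1*24 = 28 - 24 = 4)
l - n(D) = 16449 - 1*4 = 16449 - 4 = 16445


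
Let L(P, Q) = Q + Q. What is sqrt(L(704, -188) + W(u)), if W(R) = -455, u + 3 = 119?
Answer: I*sqrt(831) ≈ 28.827*I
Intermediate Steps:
u = 116 (u = -3 + 119 = 116)
L(P, Q) = 2*Q
sqrt(L(704, -188) + W(u)) = sqrt(2*(-188) - 455) = sqrt(-376 - 455) = sqrt(-831) = I*sqrt(831)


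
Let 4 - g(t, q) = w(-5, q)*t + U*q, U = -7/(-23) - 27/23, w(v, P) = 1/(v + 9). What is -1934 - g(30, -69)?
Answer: -3741/2 ≈ -1870.5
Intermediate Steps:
w(v, P) = 1/(9 + v)
U = -20/23 (U = -7*(-1/23) - 27*1/23 = 7/23 - 27/23 = -20/23 ≈ -0.86957)
g(t, q) = 4 - t/4 + 20*q/23 (g(t, q) = 4 - (t/(9 - 5) - 20*q/23) = 4 - (t/4 - 20*q/23) = 4 - (-20*q/23 + t/4) = 4 + (-t/4 + 20*q/23) = 4 - t/4 + 20*q/23)
-1934 - g(30, -69) = -1934 - (4 - 1/4*30 + (20/23)*(-69)) = -1934 - (4 - 15/2 - 60) = -1934 - 1*(-127/2) = -1934 + 127/2 = -3741/2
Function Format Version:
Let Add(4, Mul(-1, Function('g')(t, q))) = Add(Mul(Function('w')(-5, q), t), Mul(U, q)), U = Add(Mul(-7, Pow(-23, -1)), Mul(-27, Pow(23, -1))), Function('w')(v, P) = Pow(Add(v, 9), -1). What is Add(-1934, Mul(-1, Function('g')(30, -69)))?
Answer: Rational(-3741, 2) ≈ -1870.5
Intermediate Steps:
Function('w')(v, P) = Pow(Add(9, v), -1)
U = Rational(-20, 23) (U = Add(Mul(-7, Rational(-1, 23)), Mul(-27, Rational(1, 23))) = Add(Rational(7, 23), Rational(-27, 23)) = Rational(-20, 23) ≈ -0.86957)
Function('g')(t, q) = Add(4, Mul(Rational(-1, 4), t), Mul(Rational(20, 23), q)) (Function('g')(t, q) = Add(4, Mul(-1, Add(Mul(Pow(Add(9, -5), -1), t), Mul(Rational(-20, 23), q)))) = Add(4, Mul(-1, Add(Mul(Pow(4, -1), t), Mul(Rational(-20, 23), q)))) = Add(4, Mul(-1, Add(Mul(Rational(1, 4), t), Mul(Rational(-20, 23), q)))) = Add(4, Mul(-1, Add(Mul(Rational(-20, 23), q), Mul(Rational(1, 4), t)))) = Add(4, Add(Mul(Rational(-1, 4), t), Mul(Rational(20, 23), q))) = Add(4, Mul(Rational(-1, 4), t), Mul(Rational(20, 23), q)))
Add(-1934, Mul(-1, Function('g')(30, -69))) = Add(-1934, Mul(-1, Add(4, Mul(Rational(-1, 4), 30), Mul(Rational(20, 23), -69)))) = Add(-1934, Mul(-1, Add(4, Rational(-15, 2), -60))) = Add(-1934, Mul(-1, Rational(-127, 2))) = Add(-1934, Rational(127, 2)) = Rational(-3741, 2)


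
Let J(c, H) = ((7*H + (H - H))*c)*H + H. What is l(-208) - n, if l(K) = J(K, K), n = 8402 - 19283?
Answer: -62981711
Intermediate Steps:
J(c, H) = H + 7*c*H² (J(c, H) = ((7*H + 0)*c)*H + H = ((7*H)*c)*H + H = (7*H*c)*H + H = 7*c*H² + H = H + 7*c*H²)
n = -10881
l(K) = K*(1 + 7*K²) (l(K) = K*(1 + 7*K*K) = K*(1 + 7*K²))
l(-208) - n = (-208 + 7*(-208)³) - 1*(-10881) = (-208 + 7*(-8998912)) + 10881 = (-208 - 62992384) + 10881 = -62992592 + 10881 = -62981711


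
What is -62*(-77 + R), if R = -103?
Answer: 11160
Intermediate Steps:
-62*(-77 + R) = -62*(-77 - 103) = -62*(-180) = 11160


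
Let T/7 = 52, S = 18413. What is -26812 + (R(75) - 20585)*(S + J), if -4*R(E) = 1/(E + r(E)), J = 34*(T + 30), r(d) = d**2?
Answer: -4976594595803/7600 ≈ -6.5482e+8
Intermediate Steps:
T = 364 (T = 7*52 = 364)
J = 13396 (J = 34*(364 + 30) = 34*394 = 13396)
R(E) = -1/(4*(E + E**2))
-26812 + (R(75) - 20585)*(S + J) = -26812 + (-1/4/(75*(1 + 75)) - 20585)*(18413 + 13396) = -26812 + (-1/4*1/75/76 - 20585)*31809 = -26812 + (-1/4*1/75*1/76 - 20585)*31809 = -26812 + (-1/22800 - 20585)*31809 = -26812 - 469338001/22800*31809 = -26812 - 4976390824603/7600 = -4976594595803/7600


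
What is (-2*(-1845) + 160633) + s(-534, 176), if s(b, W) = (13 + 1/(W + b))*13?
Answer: 58888123/358 ≈ 1.6449e+5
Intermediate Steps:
s(b, W) = 169 + 13/(W + b)
(-2*(-1845) + 160633) + s(-534, 176) = (-2*(-1845) + 160633) + 13*(1 + 13*176 + 13*(-534))/(176 - 534) = (3690 + 160633) + 13*(1 + 2288 - 6942)/(-358) = 164323 + 13*(-1/358)*(-4653) = 164323 + 60489/358 = 58888123/358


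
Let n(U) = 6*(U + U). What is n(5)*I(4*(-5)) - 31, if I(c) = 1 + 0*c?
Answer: 29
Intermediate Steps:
n(U) = 12*U (n(U) = 6*(2*U) = 12*U)
I(c) = 1 (I(c) = 1 + 0 = 1)
n(5)*I(4*(-5)) - 31 = (12*5)*1 - 31 = 60*1 - 31 = 60 - 31 = 29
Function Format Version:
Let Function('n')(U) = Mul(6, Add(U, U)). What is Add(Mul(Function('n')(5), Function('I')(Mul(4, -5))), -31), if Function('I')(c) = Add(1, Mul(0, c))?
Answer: 29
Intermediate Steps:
Function('n')(U) = Mul(12, U) (Function('n')(U) = Mul(6, Mul(2, U)) = Mul(12, U))
Function('I')(c) = 1 (Function('I')(c) = Add(1, 0) = 1)
Add(Mul(Function('n')(5), Function('I')(Mul(4, -5))), -31) = Add(Mul(Mul(12, 5), 1), -31) = Add(Mul(60, 1), -31) = Add(60, -31) = 29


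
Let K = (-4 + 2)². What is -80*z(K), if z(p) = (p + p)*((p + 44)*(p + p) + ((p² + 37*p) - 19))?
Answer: -338560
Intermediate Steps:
K = 4 (K = (-2)² = 4)
z(p) = 2*p*(-19 + p² + 37*p + 2*p*(44 + p)) (z(p) = (2*p)*((44 + p)*(2*p) + (-19 + p² + 37*p)) = (2*p)*(2*p*(44 + p) + (-19 + p² + 37*p)) = (2*p)*(-19 + p² + 37*p + 2*p*(44 + p)) = 2*p*(-19 + p² + 37*p + 2*p*(44 + p)))
-80*z(K) = -160*4*(-19 + 3*4² + 125*4) = -160*4*(-19 + 3*16 + 500) = -160*4*(-19 + 48 + 500) = -160*4*529 = -80*4232 = -338560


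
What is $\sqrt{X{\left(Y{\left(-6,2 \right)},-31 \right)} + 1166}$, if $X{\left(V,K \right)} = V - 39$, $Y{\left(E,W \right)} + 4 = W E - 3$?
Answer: $2 \sqrt{277} \approx 33.287$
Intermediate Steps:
$Y{\left(E,W \right)} = -7 + E W$ ($Y{\left(E,W \right)} = -4 + \left(W E - 3\right) = -4 + \left(E W - 3\right) = -4 + \left(-3 + E W\right) = -7 + E W$)
$X{\left(V,K \right)} = -39 + V$
$\sqrt{X{\left(Y{\left(-6,2 \right)},-31 \right)} + 1166} = \sqrt{\left(-39 - 19\right) + 1166} = \sqrt{-58 + 1166} = \sqrt{1108} = 2 \sqrt{277}$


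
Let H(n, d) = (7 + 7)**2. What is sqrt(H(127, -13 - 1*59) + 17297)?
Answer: 7*sqrt(357) ≈ 132.26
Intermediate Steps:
H(n, d) = 196 (H(n, d) = 14**2 = 196)
sqrt(H(127, -13 - 1*59) + 17297) = sqrt(196 + 17297) = sqrt(17493) = 7*sqrt(357)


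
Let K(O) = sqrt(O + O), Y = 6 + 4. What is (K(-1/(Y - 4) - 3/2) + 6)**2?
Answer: (18 + I*sqrt(30))**2/9 ≈ 32.667 + 21.909*I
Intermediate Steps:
Y = 10
K(O) = sqrt(2)*sqrt(O) (K(O) = sqrt(2*O) = sqrt(2)*sqrt(O))
(K(-1/(Y - 4) - 3/2) + 6)**2 = (sqrt(2)*sqrt(-1/(10 - 4) - 3/2) + 6)**2 = (sqrt(2)*sqrt(-1/6 - 3*1/2) + 6)**2 = (sqrt(2)*sqrt(-1*1/6 - 3/2) + 6)**2 = (sqrt(2)*sqrt(-1/6 - 3/2) + 6)**2 = (sqrt(2)*sqrt(-5/3) + 6)**2 = (sqrt(2)*(I*sqrt(15)/3) + 6)**2 = (I*sqrt(30)/3 + 6)**2 = (6 + I*sqrt(30)/3)**2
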